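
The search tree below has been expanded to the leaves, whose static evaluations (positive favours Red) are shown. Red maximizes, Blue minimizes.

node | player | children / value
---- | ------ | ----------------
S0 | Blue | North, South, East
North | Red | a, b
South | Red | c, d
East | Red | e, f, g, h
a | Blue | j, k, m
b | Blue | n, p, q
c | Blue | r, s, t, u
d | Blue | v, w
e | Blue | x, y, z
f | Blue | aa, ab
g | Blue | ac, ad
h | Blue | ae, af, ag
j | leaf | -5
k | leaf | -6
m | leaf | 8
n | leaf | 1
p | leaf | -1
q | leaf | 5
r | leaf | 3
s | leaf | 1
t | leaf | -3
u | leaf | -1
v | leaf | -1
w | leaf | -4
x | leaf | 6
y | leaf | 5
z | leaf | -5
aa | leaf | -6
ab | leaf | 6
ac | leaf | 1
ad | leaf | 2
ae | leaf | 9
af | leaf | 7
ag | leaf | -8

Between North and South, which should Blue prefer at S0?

a (Blue): min(-5, -6, 8) = -6
b (Blue): min(1, -1, 5) = -1
North (Red): max(-6, -1) = -1
c (Blue): min(3, 1, -3, -1) = -3
d (Blue): min(-1, -4) = -4
South (Red): max(-3, -4) = -3
Blue prefers the lower value; North=-1, South=-3. South is better since -3 < -1.

South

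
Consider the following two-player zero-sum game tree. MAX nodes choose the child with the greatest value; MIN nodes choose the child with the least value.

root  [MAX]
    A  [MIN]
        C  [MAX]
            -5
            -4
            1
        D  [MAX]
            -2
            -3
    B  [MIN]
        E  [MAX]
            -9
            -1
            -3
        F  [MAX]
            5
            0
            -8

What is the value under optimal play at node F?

5

F (MAX): max(5, 0, -8) = 5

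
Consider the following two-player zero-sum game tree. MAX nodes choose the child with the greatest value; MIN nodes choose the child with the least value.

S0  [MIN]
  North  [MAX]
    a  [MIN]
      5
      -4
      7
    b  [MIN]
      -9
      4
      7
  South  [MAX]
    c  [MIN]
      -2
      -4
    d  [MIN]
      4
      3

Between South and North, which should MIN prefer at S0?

North

c (MIN): min(-2, -4) = -4
d (MIN): min(4, 3) = 3
South (MAX): max(-4, 3) = 3
a (MIN): min(5, -4, 7) = -4
b (MIN): min(-9, 4, 7) = -9
North (MAX): max(-4, -9) = -4
MIN prefers the lower value; South=3, North=-4. North is better since -4 < 3.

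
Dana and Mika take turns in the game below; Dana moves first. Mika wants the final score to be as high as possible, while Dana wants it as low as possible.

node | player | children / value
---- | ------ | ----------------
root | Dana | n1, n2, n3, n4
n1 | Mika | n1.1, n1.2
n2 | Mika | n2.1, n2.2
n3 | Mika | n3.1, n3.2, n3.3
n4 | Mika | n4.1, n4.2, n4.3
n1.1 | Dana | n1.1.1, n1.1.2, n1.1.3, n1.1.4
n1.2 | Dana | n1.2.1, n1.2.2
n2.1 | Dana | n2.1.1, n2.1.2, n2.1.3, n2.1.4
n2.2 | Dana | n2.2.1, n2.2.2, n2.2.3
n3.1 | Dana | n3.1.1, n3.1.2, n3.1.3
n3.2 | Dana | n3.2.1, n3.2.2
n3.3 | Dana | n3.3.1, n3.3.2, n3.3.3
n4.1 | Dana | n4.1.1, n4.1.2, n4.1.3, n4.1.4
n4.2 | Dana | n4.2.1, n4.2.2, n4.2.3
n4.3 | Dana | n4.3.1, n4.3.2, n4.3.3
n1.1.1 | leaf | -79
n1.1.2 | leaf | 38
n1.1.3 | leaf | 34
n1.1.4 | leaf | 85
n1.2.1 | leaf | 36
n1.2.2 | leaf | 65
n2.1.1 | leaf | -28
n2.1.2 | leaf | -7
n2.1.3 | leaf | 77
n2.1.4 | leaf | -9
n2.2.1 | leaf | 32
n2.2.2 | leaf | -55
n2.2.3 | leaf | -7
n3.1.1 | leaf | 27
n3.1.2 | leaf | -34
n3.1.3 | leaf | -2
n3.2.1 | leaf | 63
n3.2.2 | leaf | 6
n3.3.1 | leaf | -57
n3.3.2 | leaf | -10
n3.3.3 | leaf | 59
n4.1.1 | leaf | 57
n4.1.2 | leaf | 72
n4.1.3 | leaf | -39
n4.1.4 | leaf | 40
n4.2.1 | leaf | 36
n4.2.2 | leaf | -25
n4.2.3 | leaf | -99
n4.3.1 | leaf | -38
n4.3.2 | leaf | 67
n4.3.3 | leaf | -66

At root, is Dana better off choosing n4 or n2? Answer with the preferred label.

n4

n4.1 (Dana): min(57, 72, -39, 40) = -39
n4.2 (Dana): min(36, -25, -99) = -99
n4.3 (Dana): min(-38, 67, -66) = -66
n4 (Mika): max(-39, -99, -66) = -39
n2.1 (Dana): min(-28, -7, 77, -9) = -28
n2.2 (Dana): min(32, -55, -7) = -55
n2 (Mika): max(-28, -55) = -28
Dana prefers the lower value; n4=-39, n2=-28. n4 is better since -39 < -28.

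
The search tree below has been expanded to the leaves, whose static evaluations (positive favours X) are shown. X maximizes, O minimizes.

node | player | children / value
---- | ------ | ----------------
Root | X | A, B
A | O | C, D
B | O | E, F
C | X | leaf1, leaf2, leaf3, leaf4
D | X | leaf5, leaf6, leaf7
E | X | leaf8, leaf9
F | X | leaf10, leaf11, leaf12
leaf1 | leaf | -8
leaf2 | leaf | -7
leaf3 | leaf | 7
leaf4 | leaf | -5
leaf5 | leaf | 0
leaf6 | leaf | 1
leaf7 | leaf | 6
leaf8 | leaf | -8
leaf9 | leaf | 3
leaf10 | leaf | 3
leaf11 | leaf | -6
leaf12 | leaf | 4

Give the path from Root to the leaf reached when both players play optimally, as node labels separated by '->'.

C (X): max(-8, -7, 7, -5) = 7
D (X): max(0, 1, 6) = 6
A (O): min(7, 6) = 6
E (X): max(-8, 3) = 3
F (X): max(3, -6, 4) = 4
B (O): min(3, 4) = 3
Root (X): max(6, 3) = 6
At Root, X picks A (highest: 6).
At A, O picks D (lowest: 6).
At D, X picks leaf7 (highest: 6).
Terminal value 6.

Root -> A -> D -> leaf7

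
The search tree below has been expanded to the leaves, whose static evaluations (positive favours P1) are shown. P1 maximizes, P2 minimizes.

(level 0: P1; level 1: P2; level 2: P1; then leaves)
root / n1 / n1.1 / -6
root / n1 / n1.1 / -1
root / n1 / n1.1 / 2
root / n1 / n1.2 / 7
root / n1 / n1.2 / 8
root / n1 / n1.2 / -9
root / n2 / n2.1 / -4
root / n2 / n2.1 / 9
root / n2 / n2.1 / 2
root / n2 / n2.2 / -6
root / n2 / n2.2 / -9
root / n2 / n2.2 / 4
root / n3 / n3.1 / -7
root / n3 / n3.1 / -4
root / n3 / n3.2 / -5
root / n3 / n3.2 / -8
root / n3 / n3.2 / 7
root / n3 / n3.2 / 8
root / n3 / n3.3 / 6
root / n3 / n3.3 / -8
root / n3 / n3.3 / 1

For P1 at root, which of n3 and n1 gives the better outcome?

n3.1 (P1): max(-7, -4) = -4
n3.2 (P1): max(-5, -8, 7, 8) = 8
n3.3 (P1): max(6, -8, 1) = 6
n3 (P2): min(-4, 8, 6) = -4
n1.1 (P1): max(-6, -1, 2) = 2
n1.2 (P1): max(7, 8, -9) = 8
n1 (P2): min(2, 8) = 2
P1 prefers the higher value; n3=-4, n1=2. n1 is better since 2 > -4.

n1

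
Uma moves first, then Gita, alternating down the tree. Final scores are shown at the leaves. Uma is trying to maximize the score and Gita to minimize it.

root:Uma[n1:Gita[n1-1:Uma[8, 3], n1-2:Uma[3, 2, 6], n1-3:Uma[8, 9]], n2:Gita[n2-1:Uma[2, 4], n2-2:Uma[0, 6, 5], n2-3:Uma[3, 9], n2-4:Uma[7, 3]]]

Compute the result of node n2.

n2-1 (Uma): max(2, 4) = 4
n2-2 (Uma): max(0, 6, 5) = 6
n2-3 (Uma): max(3, 9) = 9
n2-4 (Uma): max(7, 3) = 7
n2 (Gita): min(4, 6, 9, 7) = 4

4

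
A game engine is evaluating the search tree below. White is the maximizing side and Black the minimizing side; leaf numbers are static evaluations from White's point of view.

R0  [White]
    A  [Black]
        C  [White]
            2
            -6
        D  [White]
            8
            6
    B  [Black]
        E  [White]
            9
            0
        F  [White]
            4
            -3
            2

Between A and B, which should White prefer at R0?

B

C (White): max(2, -6) = 2
D (White): max(8, 6) = 8
A (Black): min(2, 8) = 2
E (White): max(9, 0) = 9
F (White): max(4, -3, 2) = 4
B (Black): min(9, 4) = 4
White prefers the higher value; A=2, B=4. B is better since 4 > 2.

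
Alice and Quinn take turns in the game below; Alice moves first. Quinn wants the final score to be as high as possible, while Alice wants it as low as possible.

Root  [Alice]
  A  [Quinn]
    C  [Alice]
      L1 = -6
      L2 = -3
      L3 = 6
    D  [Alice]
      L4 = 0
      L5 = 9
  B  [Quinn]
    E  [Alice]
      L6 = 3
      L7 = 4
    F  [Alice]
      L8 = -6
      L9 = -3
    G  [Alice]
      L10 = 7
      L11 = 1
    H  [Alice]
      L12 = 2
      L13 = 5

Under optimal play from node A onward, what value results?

0

C (Alice): min(-6, -3, 6) = -6
D (Alice): min(0, 9) = 0
A (Quinn): max(-6, 0) = 0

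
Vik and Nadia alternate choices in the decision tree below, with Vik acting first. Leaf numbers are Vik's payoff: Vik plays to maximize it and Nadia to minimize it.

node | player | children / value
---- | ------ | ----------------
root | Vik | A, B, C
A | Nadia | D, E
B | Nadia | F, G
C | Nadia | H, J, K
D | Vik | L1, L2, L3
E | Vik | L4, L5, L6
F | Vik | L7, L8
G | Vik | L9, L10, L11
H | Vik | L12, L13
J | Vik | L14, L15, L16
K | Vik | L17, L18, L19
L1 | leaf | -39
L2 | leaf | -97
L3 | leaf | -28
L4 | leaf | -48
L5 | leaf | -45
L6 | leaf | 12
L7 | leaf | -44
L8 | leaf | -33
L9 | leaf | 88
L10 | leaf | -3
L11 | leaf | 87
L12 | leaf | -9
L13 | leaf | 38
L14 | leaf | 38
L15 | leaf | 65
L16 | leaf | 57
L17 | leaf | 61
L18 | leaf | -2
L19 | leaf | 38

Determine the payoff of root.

D (Vik): max(-39, -97, -28) = -28
E (Vik): max(-48, -45, 12) = 12
A (Nadia): min(-28, 12) = -28
F (Vik): max(-44, -33) = -33
G (Vik): max(88, -3, 87) = 88
B (Nadia): min(-33, 88) = -33
H (Vik): max(-9, 38) = 38
J (Vik): max(38, 65, 57) = 65
K (Vik): max(61, -2, 38) = 61
C (Nadia): min(38, 65, 61) = 38
root (Vik): max(-28, -33, 38) = 38

38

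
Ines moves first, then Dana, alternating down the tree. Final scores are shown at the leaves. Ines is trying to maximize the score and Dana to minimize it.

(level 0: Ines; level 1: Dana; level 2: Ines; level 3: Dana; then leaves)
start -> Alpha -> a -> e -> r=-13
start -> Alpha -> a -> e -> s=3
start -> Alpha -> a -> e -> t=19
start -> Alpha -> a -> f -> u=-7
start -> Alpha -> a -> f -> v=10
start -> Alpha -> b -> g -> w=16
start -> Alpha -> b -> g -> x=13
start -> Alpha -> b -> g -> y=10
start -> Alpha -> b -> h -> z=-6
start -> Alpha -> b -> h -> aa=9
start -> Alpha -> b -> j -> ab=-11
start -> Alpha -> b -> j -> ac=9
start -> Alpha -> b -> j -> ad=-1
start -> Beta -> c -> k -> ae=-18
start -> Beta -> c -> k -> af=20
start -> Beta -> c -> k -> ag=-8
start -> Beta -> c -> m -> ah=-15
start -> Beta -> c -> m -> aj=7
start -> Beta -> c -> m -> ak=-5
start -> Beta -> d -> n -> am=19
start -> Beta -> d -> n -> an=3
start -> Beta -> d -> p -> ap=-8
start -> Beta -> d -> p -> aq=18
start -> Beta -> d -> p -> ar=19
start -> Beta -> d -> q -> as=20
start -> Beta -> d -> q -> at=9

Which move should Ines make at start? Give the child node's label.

e (Dana): min(-13, 3, 19) = -13
f (Dana): min(-7, 10) = -7
a (Ines): max(-13, -7) = -7
g (Dana): min(16, 13, 10) = 10
h (Dana): min(-6, 9) = -6
j (Dana): min(-11, 9, -1) = -11
b (Ines): max(10, -6, -11) = 10
Alpha (Dana): min(-7, 10) = -7
k (Dana): min(-18, 20, -8) = -18
m (Dana): min(-15, 7, -5) = -15
c (Ines): max(-18, -15) = -15
n (Dana): min(19, 3) = 3
p (Dana): min(-8, 18, 19) = -8
q (Dana): min(20, 9) = 9
d (Ines): max(3, -8, 9) = 9
Beta (Dana): min(-15, 9) = -15
start (Ines): max(-7, -15) = -7
Ines at start wants the highest of {Alpha=-7, Beta=-15}, so chooses Alpha.

Alpha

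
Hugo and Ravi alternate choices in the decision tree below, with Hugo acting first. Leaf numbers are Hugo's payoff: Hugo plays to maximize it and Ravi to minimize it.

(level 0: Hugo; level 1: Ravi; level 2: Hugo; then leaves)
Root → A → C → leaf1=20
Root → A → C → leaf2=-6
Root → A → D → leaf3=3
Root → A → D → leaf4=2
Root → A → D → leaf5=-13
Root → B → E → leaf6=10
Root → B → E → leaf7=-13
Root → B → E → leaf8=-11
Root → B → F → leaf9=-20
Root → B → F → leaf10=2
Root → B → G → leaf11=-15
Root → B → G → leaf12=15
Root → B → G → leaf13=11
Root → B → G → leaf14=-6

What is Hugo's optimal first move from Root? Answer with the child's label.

C (Hugo): max(20, -6) = 20
D (Hugo): max(3, 2, -13) = 3
A (Ravi): min(20, 3) = 3
E (Hugo): max(10, -13, -11) = 10
F (Hugo): max(-20, 2) = 2
G (Hugo): max(-15, 15, 11, -6) = 15
B (Ravi): min(10, 2, 15) = 2
Root (Hugo): max(3, 2) = 3
Hugo at Root wants the highest of {A=3, B=2}, so chooses A.

A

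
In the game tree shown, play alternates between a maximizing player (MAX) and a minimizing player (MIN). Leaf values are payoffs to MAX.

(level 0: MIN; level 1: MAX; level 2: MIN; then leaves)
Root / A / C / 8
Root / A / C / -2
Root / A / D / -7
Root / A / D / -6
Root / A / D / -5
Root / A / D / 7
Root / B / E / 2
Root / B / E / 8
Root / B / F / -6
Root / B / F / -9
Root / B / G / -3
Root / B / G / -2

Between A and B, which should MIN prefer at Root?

C (MIN): min(8, -2) = -2
D (MIN): min(-7, -6, -5, 7) = -7
A (MAX): max(-2, -7) = -2
E (MIN): min(2, 8) = 2
F (MIN): min(-6, -9) = -9
G (MIN): min(-3, -2) = -3
B (MAX): max(2, -9, -3) = 2
MIN prefers the lower value; A=-2, B=2. A is better since -2 < 2.

A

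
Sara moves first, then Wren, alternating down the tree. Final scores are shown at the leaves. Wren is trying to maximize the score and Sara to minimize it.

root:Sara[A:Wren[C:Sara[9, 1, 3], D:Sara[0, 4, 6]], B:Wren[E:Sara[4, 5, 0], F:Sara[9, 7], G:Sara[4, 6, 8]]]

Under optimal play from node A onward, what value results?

C (Sara): min(9, 1, 3) = 1
D (Sara): min(0, 4, 6) = 0
A (Wren): max(1, 0) = 1

1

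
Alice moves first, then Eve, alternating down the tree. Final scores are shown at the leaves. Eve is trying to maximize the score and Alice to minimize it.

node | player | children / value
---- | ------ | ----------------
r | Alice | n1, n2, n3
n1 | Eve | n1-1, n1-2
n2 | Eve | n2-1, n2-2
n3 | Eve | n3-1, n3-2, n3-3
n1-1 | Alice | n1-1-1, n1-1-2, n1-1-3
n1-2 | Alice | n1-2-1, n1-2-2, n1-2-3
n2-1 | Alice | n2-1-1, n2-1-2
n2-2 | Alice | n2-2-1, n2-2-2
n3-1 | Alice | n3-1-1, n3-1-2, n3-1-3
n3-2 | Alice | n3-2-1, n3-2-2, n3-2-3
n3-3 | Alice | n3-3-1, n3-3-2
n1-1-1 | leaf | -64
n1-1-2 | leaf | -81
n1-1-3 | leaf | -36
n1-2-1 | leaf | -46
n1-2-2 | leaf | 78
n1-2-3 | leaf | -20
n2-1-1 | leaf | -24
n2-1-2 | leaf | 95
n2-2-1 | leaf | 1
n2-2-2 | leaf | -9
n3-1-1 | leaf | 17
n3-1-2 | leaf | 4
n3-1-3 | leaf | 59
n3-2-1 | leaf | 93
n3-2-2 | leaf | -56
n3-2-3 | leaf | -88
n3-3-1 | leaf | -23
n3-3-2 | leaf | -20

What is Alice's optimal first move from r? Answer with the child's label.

n1-1 (Alice): min(-64, -81, -36) = -81
n1-2 (Alice): min(-46, 78, -20) = -46
n1 (Eve): max(-81, -46) = -46
n2-1 (Alice): min(-24, 95) = -24
n2-2 (Alice): min(1, -9) = -9
n2 (Eve): max(-24, -9) = -9
n3-1 (Alice): min(17, 4, 59) = 4
n3-2 (Alice): min(93, -56, -88) = -88
n3-3 (Alice): min(-23, -20) = -23
n3 (Eve): max(4, -88, -23) = 4
r (Alice): min(-46, -9, 4) = -46
Alice at r wants the lowest of {n1=-46, n2=-9, n3=4}, so chooses n1.

n1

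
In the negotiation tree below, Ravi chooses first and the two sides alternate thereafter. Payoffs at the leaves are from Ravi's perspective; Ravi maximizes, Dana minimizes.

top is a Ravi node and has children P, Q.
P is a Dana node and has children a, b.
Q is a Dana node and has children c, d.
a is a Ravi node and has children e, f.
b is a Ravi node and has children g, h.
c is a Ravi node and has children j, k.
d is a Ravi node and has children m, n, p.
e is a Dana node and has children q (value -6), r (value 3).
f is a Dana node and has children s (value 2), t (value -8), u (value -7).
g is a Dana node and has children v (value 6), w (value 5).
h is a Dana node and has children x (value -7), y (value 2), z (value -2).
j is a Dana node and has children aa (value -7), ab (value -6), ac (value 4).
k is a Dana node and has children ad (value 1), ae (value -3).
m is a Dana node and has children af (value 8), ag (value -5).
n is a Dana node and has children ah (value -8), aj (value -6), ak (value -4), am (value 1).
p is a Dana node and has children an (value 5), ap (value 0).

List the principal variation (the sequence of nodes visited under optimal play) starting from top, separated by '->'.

top -> Q -> c -> k -> ae

e (Dana): min(-6, 3) = -6
f (Dana): min(2, -8, -7) = -8
a (Ravi): max(-6, -8) = -6
g (Dana): min(6, 5) = 5
h (Dana): min(-7, 2, -2) = -7
b (Ravi): max(5, -7) = 5
P (Dana): min(-6, 5) = -6
j (Dana): min(-7, -6, 4) = -7
k (Dana): min(1, -3) = -3
c (Ravi): max(-7, -3) = -3
m (Dana): min(8, -5) = -5
n (Dana): min(-8, -6, -4, 1) = -8
p (Dana): min(5, 0) = 0
d (Ravi): max(-5, -8, 0) = 0
Q (Dana): min(-3, 0) = -3
top (Ravi): max(-6, -3) = -3
At top, Ravi picks Q (highest: -3).
At Q, Dana picks c (lowest: -3).
At c, Ravi picks k (highest: -3).
At k, Dana picks ae (lowest: -3).
Terminal value -3.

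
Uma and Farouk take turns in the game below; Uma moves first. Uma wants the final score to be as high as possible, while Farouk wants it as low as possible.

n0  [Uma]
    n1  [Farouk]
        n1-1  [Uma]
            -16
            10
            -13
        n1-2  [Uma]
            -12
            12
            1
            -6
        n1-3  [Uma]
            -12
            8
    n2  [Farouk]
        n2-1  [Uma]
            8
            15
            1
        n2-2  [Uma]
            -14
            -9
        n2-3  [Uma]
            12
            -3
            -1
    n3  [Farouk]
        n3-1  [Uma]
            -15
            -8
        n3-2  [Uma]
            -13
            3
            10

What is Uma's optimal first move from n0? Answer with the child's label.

n1

n1-1 (Uma): max(-16, 10, -13) = 10
n1-2 (Uma): max(-12, 12, 1, -6) = 12
n1-3 (Uma): max(-12, 8) = 8
n1 (Farouk): min(10, 12, 8) = 8
n2-1 (Uma): max(8, 15, 1) = 15
n2-2 (Uma): max(-14, -9) = -9
n2-3 (Uma): max(12, -3, -1) = 12
n2 (Farouk): min(15, -9, 12) = -9
n3-1 (Uma): max(-15, -8) = -8
n3-2 (Uma): max(-13, 3, 10) = 10
n3 (Farouk): min(-8, 10) = -8
n0 (Uma): max(8, -9, -8) = 8
Uma at n0 wants the highest of {n1=8, n2=-9, n3=-8}, so chooses n1.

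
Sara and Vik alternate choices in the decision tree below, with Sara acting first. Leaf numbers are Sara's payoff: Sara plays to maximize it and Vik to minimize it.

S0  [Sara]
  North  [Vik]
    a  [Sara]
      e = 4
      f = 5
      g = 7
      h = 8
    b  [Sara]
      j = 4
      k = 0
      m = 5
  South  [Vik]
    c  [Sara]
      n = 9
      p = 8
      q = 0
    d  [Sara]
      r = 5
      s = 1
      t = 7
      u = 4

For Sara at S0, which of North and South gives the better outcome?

a (Sara): max(4, 5, 7, 8) = 8
b (Sara): max(4, 0, 5) = 5
North (Vik): min(8, 5) = 5
c (Sara): max(9, 8, 0) = 9
d (Sara): max(5, 1, 7, 4) = 7
South (Vik): min(9, 7) = 7
Sara prefers the higher value; North=5, South=7. South is better since 7 > 5.

South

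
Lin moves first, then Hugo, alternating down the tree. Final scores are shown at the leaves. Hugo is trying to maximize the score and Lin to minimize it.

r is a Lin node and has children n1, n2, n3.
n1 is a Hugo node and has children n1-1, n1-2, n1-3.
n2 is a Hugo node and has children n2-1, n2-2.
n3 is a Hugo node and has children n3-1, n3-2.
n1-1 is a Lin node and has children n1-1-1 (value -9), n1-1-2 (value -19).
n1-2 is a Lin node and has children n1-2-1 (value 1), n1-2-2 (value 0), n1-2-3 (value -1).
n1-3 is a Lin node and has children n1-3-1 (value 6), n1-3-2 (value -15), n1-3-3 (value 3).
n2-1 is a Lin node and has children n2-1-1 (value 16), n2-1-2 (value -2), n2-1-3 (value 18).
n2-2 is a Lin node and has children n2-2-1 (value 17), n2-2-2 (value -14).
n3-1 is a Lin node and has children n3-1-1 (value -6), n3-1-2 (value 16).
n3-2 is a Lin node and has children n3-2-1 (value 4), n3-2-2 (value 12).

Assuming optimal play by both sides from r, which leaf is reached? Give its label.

n1-1 (Lin): min(-9, -19) = -19
n1-2 (Lin): min(1, 0, -1) = -1
n1-3 (Lin): min(6, -15, 3) = -15
n1 (Hugo): max(-19, -1, -15) = -1
n2-1 (Lin): min(16, -2, 18) = -2
n2-2 (Lin): min(17, -14) = -14
n2 (Hugo): max(-2, -14) = -2
n3-1 (Lin): min(-6, 16) = -6
n3-2 (Lin): min(4, 12) = 4
n3 (Hugo): max(-6, 4) = 4
r (Lin): min(-1, -2, 4) = -2
At r, Lin picks n2 (lowest: -2).
At n2, Hugo picks n2-1 (highest: -2).
At n2-1, Lin picks n2-1-2 (lowest: -2).
Terminal value -2.

n2-1-2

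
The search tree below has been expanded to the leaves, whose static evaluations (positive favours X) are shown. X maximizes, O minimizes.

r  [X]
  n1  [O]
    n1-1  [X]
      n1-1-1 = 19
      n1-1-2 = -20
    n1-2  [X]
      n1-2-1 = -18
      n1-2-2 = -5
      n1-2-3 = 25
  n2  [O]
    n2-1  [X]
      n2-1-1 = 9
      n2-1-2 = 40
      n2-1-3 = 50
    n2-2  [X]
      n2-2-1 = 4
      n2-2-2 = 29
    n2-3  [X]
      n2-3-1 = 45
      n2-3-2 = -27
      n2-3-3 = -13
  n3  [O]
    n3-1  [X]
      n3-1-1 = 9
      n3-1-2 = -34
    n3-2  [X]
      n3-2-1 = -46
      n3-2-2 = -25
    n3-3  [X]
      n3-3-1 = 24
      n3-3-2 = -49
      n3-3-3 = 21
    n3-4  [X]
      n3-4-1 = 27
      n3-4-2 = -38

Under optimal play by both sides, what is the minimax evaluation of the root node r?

n1-1 (X): max(19, -20) = 19
n1-2 (X): max(-18, -5, 25) = 25
n1 (O): min(19, 25) = 19
n2-1 (X): max(9, 40, 50) = 50
n2-2 (X): max(4, 29) = 29
n2-3 (X): max(45, -27, -13) = 45
n2 (O): min(50, 29, 45) = 29
n3-1 (X): max(9, -34) = 9
n3-2 (X): max(-46, -25) = -25
n3-3 (X): max(24, -49, 21) = 24
n3-4 (X): max(27, -38) = 27
n3 (O): min(9, -25, 24, 27) = -25
r (X): max(19, 29, -25) = 29

29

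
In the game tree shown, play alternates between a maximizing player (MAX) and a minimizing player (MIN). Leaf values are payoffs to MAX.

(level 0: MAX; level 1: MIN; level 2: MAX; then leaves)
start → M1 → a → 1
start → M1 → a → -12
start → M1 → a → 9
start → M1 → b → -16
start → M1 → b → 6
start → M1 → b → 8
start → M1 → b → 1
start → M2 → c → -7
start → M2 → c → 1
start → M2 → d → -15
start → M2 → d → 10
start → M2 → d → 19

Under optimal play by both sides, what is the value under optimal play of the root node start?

8

a (MAX): max(1, -12, 9) = 9
b (MAX): max(-16, 6, 8, 1) = 8
M1 (MIN): min(9, 8) = 8
c (MAX): max(-7, 1) = 1
d (MAX): max(-15, 10, 19) = 19
M2 (MIN): min(1, 19) = 1
start (MAX): max(8, 1) = 8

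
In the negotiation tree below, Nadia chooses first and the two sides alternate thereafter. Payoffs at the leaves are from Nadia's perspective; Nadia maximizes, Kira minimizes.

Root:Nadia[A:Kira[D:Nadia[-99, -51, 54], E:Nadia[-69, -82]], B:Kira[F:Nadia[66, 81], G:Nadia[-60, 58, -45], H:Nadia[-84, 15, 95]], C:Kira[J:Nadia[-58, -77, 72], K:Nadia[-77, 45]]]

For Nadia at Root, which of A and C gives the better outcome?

C

D (Nadia): max(-99, -51, 54) = 54
E (Nadia): max(-69, -82) = -69
A (Kira): min(54, -69) = -69
J (Nadia): max(-58, -77, 72) = 72
K (Nadia): max(-77, 45) = 45
C (Kira): min(72, 45) = 45
Nadia prefers the higher value; A=-69, C=45. C is better since 45 > -69.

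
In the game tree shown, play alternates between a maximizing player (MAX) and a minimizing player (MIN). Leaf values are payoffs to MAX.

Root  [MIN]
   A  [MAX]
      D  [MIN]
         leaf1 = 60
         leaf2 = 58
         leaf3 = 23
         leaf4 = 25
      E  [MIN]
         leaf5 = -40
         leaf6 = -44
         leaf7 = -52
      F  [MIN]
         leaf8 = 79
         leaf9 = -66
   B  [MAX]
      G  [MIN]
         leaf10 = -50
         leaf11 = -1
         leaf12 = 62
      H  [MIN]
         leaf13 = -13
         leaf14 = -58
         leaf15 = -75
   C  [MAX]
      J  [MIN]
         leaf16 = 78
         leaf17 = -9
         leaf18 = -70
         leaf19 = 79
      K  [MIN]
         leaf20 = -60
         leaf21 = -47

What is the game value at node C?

J (MIN): min(78, -9, -70, 79) = -70
K (MIN): min(-60, -47) = -60
C (MAX): max(-70, -60) = -60

-60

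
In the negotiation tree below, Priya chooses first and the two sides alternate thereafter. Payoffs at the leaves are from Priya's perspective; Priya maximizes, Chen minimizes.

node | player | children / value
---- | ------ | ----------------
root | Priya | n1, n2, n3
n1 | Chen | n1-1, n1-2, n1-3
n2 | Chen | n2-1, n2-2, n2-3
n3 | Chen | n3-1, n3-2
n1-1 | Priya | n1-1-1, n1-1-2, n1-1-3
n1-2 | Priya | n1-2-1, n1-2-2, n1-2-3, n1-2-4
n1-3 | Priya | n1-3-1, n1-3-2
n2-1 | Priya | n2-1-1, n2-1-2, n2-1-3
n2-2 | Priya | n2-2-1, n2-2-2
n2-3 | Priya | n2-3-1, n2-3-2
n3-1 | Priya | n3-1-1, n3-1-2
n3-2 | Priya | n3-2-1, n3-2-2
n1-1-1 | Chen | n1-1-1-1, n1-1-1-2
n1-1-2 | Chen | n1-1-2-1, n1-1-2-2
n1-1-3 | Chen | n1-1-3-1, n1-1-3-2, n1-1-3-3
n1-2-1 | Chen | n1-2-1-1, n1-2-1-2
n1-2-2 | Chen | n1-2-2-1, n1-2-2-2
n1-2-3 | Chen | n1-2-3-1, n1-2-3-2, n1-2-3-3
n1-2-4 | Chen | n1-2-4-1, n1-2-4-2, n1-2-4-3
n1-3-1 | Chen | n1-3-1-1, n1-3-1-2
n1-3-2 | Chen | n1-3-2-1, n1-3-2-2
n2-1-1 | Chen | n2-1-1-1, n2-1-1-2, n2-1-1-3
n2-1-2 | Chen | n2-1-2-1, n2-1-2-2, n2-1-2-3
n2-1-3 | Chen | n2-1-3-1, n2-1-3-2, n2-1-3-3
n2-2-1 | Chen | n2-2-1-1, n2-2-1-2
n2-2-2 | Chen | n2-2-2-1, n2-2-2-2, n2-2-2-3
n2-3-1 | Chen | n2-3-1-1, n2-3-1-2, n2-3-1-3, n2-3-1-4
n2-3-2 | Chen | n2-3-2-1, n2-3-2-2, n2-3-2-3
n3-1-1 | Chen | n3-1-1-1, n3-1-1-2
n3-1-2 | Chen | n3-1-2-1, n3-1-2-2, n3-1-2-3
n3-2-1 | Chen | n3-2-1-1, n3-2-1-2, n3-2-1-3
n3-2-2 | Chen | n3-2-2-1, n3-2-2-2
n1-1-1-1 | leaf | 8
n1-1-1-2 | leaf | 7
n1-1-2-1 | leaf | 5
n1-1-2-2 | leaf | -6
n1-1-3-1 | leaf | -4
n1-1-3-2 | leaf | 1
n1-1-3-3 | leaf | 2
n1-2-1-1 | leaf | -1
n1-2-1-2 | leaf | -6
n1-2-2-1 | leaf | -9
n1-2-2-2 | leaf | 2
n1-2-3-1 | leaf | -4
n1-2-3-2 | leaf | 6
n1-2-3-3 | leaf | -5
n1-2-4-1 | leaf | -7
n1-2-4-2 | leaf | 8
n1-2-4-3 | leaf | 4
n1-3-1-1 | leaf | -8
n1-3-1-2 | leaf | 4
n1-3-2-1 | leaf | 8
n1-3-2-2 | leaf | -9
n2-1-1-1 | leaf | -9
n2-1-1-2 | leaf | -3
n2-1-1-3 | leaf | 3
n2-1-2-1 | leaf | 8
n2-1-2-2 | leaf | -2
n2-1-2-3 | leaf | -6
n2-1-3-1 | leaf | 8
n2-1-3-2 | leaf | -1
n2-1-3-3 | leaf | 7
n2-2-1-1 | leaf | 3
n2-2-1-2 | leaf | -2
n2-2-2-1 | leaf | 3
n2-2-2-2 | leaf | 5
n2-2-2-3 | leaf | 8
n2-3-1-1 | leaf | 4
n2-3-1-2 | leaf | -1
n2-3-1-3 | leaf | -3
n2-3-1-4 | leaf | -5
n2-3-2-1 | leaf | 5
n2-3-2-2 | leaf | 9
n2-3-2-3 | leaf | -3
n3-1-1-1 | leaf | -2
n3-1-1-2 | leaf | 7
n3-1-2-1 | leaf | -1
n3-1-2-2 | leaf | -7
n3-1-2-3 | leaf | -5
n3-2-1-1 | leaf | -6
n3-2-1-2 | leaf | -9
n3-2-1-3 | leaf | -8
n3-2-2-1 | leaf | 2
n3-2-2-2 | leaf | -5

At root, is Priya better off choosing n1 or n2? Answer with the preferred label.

n1-1-1 (Chen): min(8, 7) = 7
n1-1-2 (Chen): min(5, -6) = -6
n1-1-3 (Chen): min(-4, 1, 2) = -4
n1-1 (Priya): max(7, -6, -4) = 7
n1-2-1 (Chen): min(-1, -6) = -6
n1-2-2 (Chen): min(-9, 2) = -9
n1-2-3 (Chen): min(-4, 6, -5) = -5
n1-2-4 (Chen): min(-7, 8, 4) = -7
n1-2 (Priya): max(-6, -9, -5, -7) = -5
n1-3-1 (Chen): min(-8, 4) = -8
n1-3-2 (Chen): min(8, -9) = -9
n1-3 (Priya): max(-8, -9) = -8
n1 (Chen): min(7, -5, -8) = -8
n2-1-1 (Chen): min(-9, -3, 3) = -9
n2-1-2 (Chen): min(8, -2, -6) = -6
n2-1-3 (Chen): min(8, -1, 7) = -1
n2-1 (Priya): max(-9, -6, -1) = -1
n2-2-1 (Chen): min(3, -2) = -2
n2-2-2 (Chen): min(3, 5, 8) = 3
n2-2 (Priya): max(-2, 3) = 3
n2-3-1 (Chen): min(4, -1, -3, -5) = -5
n2-3-2 (Chen): min(5, 9, -3) = -3
n2-3 (Priya): max(-5, -3) = -3
n2 (Chen): min(-1, 3, -3) = -3
Priya prefers the higher value; n1=-8, n2=-3. n2 is better since -3 > -8.

n2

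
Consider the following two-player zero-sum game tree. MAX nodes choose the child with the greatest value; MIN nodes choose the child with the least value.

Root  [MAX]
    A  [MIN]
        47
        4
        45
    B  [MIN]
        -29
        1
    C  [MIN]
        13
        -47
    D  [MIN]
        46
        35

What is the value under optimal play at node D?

D (MIN): min(46, 35) = 35

35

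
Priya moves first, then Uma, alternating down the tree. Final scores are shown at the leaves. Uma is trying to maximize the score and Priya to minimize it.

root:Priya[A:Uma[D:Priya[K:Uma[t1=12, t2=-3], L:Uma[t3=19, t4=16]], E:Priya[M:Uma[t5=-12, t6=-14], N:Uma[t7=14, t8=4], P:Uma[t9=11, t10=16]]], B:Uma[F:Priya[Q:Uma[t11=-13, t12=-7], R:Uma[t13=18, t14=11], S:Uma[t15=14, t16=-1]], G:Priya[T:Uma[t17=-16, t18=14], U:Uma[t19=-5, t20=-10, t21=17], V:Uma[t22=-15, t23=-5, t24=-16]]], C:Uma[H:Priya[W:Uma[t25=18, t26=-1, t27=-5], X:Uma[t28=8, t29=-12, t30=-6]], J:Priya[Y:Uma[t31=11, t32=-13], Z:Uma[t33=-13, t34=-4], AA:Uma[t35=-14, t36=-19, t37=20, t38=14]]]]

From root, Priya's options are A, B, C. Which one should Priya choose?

B

K (Uma): max(12, -3) = 12
L (Uma): max(19, 16) = 19
D (Priya): min(12, 19) = 12
M (Uma): max(-12, -14) = -12
N (Uma): max(14, 4) = 14
P (Uma): max(11, 16) = 16
E (Priya): min(-12, 14, 16) = -12
A (Uma): max(12, -12) = 12
Q (Uma): max(-13, -7) = -7
R (Uma): max(18, 11) = 18
S (Uma): max(14, -1) = 14
F (Priya): min(-7, 18, 14) = -7
T (Uma): max(-16, 14) = 14
U (Uma): max(-5, -10, 17) = 17
V (Uma): max(-15, -5, -16) = -5
G (Priya): min(14, 17, -5) = -5
B (Uma): max(-7, -5) = -5
W (Uma): max(18, -1, -5) = 18
X (Uma): max(8, -12, -6) = 8
H (Priya): min(18, 8) = 8
Y (Uma): max(11, -13) = 11
Z (Uma): max(-13, -4) = -4
AA (Uma): max(-14, -19, 20, 14) = 20
J (Priya): min(11, -4, 20) = -4
C (Uma): max(8, -4) = 8
root (Priya): min(12, -5, 8) = -5
Priya at root wants the lowest of {A=12, B=-5, C=8}, so chooses B.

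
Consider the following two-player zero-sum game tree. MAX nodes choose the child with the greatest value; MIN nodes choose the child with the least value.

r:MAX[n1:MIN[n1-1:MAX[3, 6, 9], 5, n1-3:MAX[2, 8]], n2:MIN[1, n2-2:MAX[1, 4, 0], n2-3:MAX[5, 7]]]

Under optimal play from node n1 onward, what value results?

n1-1 (MAX): max(3, 6, 9) = 9
n1-3 (MAX): max(2, 8) = 8
n1 (MIN): min(9, 5, 8) = 5

5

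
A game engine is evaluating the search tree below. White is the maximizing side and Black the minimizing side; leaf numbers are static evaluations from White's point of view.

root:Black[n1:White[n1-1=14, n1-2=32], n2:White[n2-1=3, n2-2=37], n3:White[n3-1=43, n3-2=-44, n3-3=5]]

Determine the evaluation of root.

32

n1 (White): max(14, 32) = 32
n2 (White): max(3, 37) = 37
n3 (White): max(43, -44, 5) = 43
root (Black): min(32, 37, 43) = 32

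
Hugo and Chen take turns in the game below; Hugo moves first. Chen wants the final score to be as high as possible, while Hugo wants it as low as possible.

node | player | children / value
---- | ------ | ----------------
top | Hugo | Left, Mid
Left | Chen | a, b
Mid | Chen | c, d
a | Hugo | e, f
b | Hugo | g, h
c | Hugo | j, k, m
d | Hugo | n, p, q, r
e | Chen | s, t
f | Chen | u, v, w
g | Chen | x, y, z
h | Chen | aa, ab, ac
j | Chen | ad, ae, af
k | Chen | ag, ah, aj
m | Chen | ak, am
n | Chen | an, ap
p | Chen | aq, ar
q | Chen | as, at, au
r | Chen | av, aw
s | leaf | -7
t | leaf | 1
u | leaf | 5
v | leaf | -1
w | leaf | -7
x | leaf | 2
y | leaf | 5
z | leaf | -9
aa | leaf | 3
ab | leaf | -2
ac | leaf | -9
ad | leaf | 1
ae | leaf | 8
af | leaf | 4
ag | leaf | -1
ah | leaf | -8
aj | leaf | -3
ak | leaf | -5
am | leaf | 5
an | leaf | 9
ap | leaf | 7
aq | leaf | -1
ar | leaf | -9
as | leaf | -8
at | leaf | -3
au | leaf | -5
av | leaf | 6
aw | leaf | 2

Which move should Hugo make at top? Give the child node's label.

Mid

e (Chen): max(-7, 1) = 1
f (Chen): max(5, -1, -7) = 5
a (Hugo): min(1, 5) = 1
g (Chen): max(2, 5, -9) = 5
h (Chen): max(3, -2, -9) = 3
b (Hugo): min(5, 3) = 3
Left (Chen): max(1, 3) = 3
j (Chen): max(1, 8, 4) = 8
k (Chen): max(-1, -8, -3) = -1
m (Chen): max(-5, 5) = 5
c (Hugo): min(8, -1, 5) = -1
n (Chen): max(9, 7) = 9
p (Chen): max(-1, -9) = -1
q (Chen): max(-8, -3, -5) = -3
r (Chen): max(6, 2) = 6
d (Hugo): min(9, -1, -3, 6) = -3
Mid (Chen): max(-1, -3) = -1
top (Hugo): min(3, -1) = -1
Hugo at top wants the lowest of {Left=3, Mid=-1}, so chooses Mid.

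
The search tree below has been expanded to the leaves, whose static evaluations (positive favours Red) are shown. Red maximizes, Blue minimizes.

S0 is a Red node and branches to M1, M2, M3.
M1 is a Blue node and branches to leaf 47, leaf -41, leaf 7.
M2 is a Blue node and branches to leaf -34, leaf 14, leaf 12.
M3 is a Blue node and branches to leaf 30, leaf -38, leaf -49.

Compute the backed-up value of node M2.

-34

M2 (Blue): min(-34, 14, 12) = -34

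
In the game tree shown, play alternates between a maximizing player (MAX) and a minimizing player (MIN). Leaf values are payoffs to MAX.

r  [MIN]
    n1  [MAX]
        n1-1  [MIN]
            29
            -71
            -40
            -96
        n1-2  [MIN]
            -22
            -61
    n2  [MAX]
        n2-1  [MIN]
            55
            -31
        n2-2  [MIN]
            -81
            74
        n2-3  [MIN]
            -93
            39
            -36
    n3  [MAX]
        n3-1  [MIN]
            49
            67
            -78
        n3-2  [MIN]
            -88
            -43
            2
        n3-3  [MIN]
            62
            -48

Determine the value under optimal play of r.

-61

n1-1 (MIN): min(29, -71, -40, -96) = -96
n1-2 (MIN): min(-22, -61) = -61
n1 (MAX): max(-96, -61) = -61
n2-1 (MIN): min(55, -31) = -31
n2-2 (MIN): min(-81, 74) = -81
n2-3 (MIN): min(-93, 39, -36) = -93
n2 (MAX): max(-31, -81, -93) = -31
n3-1 (MIN): min(49, 67, -78) = -78
n3-2 (MIN): min(-88, -43, 2) = -88
n3-3 (MIN): min(62, -48) = -48
n3 (MAX): max(-78, -88, -48) = -48
r (MIN): min(-61, -31, -48) = -61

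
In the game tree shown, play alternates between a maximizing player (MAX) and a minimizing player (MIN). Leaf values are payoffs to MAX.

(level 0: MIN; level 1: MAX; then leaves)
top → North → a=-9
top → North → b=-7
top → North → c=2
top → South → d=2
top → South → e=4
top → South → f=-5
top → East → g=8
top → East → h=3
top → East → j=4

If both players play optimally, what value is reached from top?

2

North (MAX): max(-9, -7, 2) = 2
South (MAX): max(2, 4, -5) = 4
East (MAX): max(8, 3, 4) = 8
top (MIN): min(2, 4, 8) = 2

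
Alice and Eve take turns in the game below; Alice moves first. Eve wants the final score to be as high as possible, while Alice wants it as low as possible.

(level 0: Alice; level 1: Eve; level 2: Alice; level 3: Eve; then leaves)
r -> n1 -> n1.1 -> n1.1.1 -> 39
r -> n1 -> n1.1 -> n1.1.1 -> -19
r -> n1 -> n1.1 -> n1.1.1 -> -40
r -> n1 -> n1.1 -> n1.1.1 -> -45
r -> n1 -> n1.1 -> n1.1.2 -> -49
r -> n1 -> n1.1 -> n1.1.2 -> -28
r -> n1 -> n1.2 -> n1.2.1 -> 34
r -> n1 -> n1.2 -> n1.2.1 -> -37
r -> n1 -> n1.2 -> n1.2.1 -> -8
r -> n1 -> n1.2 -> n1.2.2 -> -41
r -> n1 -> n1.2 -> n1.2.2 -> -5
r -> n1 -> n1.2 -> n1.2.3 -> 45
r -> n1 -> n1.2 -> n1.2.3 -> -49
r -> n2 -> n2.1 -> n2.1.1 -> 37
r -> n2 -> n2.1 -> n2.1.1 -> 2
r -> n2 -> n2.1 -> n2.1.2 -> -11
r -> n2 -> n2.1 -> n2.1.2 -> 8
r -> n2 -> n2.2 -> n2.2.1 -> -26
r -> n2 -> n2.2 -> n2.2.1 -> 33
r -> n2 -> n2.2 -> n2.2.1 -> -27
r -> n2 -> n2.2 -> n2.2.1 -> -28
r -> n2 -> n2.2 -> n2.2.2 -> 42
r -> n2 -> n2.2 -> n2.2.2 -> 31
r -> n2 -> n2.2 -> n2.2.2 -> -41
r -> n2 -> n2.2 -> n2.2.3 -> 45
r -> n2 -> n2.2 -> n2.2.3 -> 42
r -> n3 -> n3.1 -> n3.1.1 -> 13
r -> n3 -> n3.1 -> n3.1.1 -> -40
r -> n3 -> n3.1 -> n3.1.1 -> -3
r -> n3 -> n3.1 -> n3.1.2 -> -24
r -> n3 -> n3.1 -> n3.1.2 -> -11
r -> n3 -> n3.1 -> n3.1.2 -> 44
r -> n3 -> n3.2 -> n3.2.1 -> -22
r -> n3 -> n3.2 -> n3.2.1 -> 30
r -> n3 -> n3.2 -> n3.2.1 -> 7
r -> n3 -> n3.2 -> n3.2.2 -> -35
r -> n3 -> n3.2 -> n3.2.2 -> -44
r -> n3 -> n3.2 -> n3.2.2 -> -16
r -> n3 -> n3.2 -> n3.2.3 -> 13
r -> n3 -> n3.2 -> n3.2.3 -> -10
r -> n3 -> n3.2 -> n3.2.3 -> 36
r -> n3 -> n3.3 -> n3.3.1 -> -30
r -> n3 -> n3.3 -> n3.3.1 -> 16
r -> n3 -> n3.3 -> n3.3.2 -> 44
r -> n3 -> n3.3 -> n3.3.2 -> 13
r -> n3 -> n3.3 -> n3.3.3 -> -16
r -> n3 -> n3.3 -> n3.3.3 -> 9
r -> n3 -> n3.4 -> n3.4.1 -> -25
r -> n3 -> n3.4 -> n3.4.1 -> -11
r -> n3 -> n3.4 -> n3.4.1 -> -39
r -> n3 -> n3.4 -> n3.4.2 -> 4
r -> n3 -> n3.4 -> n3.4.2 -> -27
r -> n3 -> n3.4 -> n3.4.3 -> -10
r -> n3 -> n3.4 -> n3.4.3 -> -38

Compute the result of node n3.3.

n3.3.1 (Eve): max(-30, 16) = 16
n3.3.2 (Eve): max(44, 13) = 44
n3.3.3 (Eve): max(-16, 9) = 9
n3.3 (Alice): min(16, 44, 9) = 9

9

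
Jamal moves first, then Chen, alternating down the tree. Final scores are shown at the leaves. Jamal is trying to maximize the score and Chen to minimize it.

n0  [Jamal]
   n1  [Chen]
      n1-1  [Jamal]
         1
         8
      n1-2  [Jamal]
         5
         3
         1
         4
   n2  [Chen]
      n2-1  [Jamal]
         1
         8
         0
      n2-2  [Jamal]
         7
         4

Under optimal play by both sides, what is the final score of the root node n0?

7

n1-1 (Jamal): max(1, 8) = 8
n1-2 (Jamal): max(5, 3, 1, 4) = 5
n1 (Chen): min(8, 5) = 5
n2-1 (Jamal): max(1, 8, 0) = 8
n2-2 (Jamal): max(7, 4) = 7
n2 (Chen): min(8, 7) = 7
n0 (Jamal): max(5, 7) = 7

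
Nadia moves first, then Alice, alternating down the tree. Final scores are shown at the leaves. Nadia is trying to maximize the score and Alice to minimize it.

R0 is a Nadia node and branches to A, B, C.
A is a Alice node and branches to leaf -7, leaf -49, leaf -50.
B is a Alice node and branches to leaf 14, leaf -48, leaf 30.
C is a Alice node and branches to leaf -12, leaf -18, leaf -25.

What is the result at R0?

A (Alice): min(-7, -49, -50) = -50
B (Alice): min(14, -48, 30) = -48
C (Alice): min(-12, -18, -25) = -25
R0 (Nadia): max(-50, -48, -25) = -25

-25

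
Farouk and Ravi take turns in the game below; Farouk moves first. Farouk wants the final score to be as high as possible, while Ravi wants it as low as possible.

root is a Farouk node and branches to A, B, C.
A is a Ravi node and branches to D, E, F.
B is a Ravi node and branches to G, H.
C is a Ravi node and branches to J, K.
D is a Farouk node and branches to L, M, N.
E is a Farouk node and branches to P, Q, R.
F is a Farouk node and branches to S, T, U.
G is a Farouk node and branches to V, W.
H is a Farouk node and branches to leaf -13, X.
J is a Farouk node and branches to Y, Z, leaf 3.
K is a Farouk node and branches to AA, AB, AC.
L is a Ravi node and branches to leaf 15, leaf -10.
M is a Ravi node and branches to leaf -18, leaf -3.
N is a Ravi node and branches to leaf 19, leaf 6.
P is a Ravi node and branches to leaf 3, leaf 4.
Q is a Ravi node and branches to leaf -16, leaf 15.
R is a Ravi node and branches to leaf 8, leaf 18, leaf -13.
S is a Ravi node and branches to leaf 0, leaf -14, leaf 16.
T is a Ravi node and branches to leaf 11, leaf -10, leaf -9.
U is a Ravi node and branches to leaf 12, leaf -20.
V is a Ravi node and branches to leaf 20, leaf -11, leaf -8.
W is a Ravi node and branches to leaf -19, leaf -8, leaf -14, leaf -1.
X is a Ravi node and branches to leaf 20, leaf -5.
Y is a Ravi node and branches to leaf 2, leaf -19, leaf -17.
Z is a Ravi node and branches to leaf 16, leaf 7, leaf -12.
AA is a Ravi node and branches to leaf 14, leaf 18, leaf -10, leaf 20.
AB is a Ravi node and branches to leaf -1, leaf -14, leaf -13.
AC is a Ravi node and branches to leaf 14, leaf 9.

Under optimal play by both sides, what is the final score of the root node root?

3

L (Ravi): min(15, -10) = -10
M (Ravi): min(-18, -3) = -18
N (Ravi): min(19, 6) = 6
D (Farouk): max(-10, -18, 6) = 6
P (Ravi): min(3, 4) = 3
Q (Ravi): min(-16, 15) = -16
R (Ravi): min(8, 18, -13) = -13
E (Farouk): max(3, -16, -13) = 3
S (Ravi): min(0, -14, 16) = -14
T (Ravi): min(11, -10, -9) = -10
U (Ravi): min(12, -20) = -20
F (Farouk): max(-14, -10, -20) = -10
A (Ravi): min(6, 3, -10) = -10
V (Ravi): min(20, -11, -8) = -11
W (Ravi): min(-19, -8, -14, -1) = -19
G (Farouk): max(-11, -19) = -11
X (Ravi): min(20, -5) = -5
H (Farouk): max(-13, -5) = -5
B (Ravi): min(-11, -5) = -11
Y (Ravi): min(2, -19, -17) = -19
Z (Ravi): min(16, 7, -12) = -12
J (Farouk): max(-19, -12, 3) = 3
AA (Ravi): min(14, 18, -10, 20) = -10
AB (Ravi): min(-1, -14, -13) = -14
AC (Ravi): min(14, 9) = 9
K (Farouk): max(-10, -14, 9) = 9
C (Ravi): min(3, 9) = 3
root (Farouk): max(-10, -11, 3) = 3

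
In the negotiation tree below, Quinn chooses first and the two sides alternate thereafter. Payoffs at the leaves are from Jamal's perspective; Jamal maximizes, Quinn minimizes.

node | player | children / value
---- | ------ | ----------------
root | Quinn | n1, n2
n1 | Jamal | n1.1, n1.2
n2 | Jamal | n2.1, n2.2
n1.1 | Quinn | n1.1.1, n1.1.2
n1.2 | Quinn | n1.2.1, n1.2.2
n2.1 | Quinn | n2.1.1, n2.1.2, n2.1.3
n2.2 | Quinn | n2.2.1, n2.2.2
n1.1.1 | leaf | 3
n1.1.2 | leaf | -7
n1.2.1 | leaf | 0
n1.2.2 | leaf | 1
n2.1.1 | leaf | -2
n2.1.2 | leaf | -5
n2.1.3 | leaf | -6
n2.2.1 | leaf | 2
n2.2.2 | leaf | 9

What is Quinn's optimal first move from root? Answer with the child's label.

n1.1 (Quinn): min(3, -7) = -7
n1.2 (Quinn): min(0, 1) = 0
n1 (Jamal): max(-7, 0) = 0
n2.1 (Quinn): min(-2, -5, -6) = -6
n2.2 (Quinn): min(2, 9) = 2
n2 (Jamal): max(-6, 2) = 2
root (Quinn): min(0, 2) = 0
Quinn at root wants the lowest of {n1=0, n2=2}, so chooses n1.

n1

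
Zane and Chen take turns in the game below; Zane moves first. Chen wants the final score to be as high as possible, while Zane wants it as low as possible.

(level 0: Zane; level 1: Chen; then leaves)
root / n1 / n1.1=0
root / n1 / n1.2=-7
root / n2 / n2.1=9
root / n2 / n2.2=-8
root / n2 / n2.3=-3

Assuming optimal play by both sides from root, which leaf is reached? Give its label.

n1.1

n1 (Chen): max(0, -7) = 0
n2 (Chen): max(9, -8, -3) = 9
root (Zane): min(0, 9) = 0
At root, Zane picks n1 (lowest: 0).
At n1, Chen picks n1.1 (highest: 0).
Terminal value 0.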